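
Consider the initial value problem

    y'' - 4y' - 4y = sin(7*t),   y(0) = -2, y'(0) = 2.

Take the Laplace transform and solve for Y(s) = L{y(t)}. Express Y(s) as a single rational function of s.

Y(s) = (-2*s^3 + 10*s^2 - 98*s + 497)/(s^4 - 4*s^3 + 45*s^2 - 196*s - 196)

Apply the Laplace transform to the equation.
With L{y''} = s^2 Y - s·y(0) - y'(0) and L{y'} = sY - y(0), with y(0) = -2, y'(0) = 2: the LHS transforms to (s^2 - 4*s - 4)Y - (-2*s + 10).
The right side is L{sin(7*t)} = 7/(s^2 + 49).
So (s^2 - 4*s - 4)Y = 7/(s^2 + 49) + (-2*s + 10).
Isolate Y and clear denominators.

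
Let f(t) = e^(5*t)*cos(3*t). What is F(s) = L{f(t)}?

L{cos(3t)} = s/(s^2 + 9).
By the first shifting theorem, multiplying by e^(5t) replaces s with s - 5.

F(s) = (s - 5)/((s - 5)^2 + 9)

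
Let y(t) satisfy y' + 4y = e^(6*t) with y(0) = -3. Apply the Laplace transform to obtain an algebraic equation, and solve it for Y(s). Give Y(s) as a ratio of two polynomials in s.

Y(s) = (-3*s + 19)/(s^2 - 2*s - 24)

Transform both sides with L{·}.
With L{y'} = sY - y(0) = sY - (-3): the LHS transforms to (s + 4)Y - (-3).
The right side is L{e^(6*t)} = 1/(s - 6).
So (s + 4)Y = 1/(s - 6) + (-3).
Divide through and combine into a single rational function.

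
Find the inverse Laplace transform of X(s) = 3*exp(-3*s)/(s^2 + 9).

Heaviside(t - 3)*(sin(3*t - 9))

The factor e^(-3s) signals a time shift by c = 3 (second shifting theorem).
L{sin(3t)} = 3/(s^2 + 9), so L^-1{3/(s^2 + 9)} = sin(3*t).
Hence the inverse is u(t - 3) times that function evaluated at t - 3.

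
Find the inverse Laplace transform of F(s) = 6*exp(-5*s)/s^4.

The factor e^(-5s) signals a time shift by c = 5 (second shifting theorem).
L{t^3} = 3!/s^4 = 6/s^4, so L^-1{6/s^4} = t^3.
Hence the inverse is u(t - 5) times that function evaluated at t - 5.

Heaviside(t - 5)*((t - 5)^3)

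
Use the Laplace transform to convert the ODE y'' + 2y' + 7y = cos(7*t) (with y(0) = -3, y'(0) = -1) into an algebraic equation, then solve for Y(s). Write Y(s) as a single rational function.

Transform both sides with L{·}.
With L{y''} = s^2 Y - s·y(0) - y'(0) and L{y'} = sY - y(0), with y(0) = -3, y'(0) = -1: the LHS transforms to (s^2 + 2*s + 7)Y - (-3*s - 7).
The right side is L{cos(7*t)} = s/(s^2 + 49).
So (s^2 + 2*s + 7)Y = s/(s^2 + 49) + (-3*s - 7).
Divide through and combine into a single rational function.

Y(s) = (-3*s^3 - 7*s^2 - 146*s - 343)/(s^4 + 2*s^3 + 56*s^2 + 98*s + 343)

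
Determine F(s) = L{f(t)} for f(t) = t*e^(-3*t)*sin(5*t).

F(s) = 10*(s + 3)/(s^2 + 6*s + 34)^2

L{sin(5t)} = 5/(s^2 + 25).
Multiplying by e^(-3t) shifts s → s + 3, so L{e^(-3*t)*sin(5*t)} = 5/((s + 3)^2 + 25).
Then apply L{t·g(t)} = -d/ds[G(s)] with G(s) = 5/((s + 3)^2 + 25):
differentiating 1 time and applying the sign gives 10*(s + 3)/(s^2 + 6*s + 34)^2.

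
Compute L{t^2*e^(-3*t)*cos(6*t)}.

2*(s + 3)*(s^2 + 6*s - 99)/(s^2 + 6*s + 45)^3

L{cos(6t)} = s/(s^2 + 36).
Multiplying by e^(-3t) shifts s → s + 3, so L{e^(-3*t)*cos(6*t)} = (s + 3)/((s + 3)^2 + 36).
Then apply L{t^2·g(t)} = (-1)^2 d^2/ds^2[G(s)] with G(s) = (s + 3)/((s + 3)^2 + 36):
differentiating 2 times and applying the sign gives 2*(s + 3)*(s^2 + 6*s - 99)/(s^2 + 6*s + 45)^3.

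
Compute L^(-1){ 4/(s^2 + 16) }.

sin(4*t)

Since L{sin(4t)} = 4/(s^2 + 16), the inverse is sin(4*t).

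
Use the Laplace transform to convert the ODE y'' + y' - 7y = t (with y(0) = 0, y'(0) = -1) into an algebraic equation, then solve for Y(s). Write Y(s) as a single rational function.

Y(s) = (-s^2 + 1)/(s^4 + s^3 - 7*s^2)

Apply the Laplace transform to the equation.
Using L{y''} = s^2 Y - s·y(0) - y'(0) and L{y'} = sY - y(0), with y(0) = 0, y'(0) = -1, the left side becomes (s^2 + s - 7)Y - (-1).
The right side is L{t} = s^(-2).
So (s^2 + s - 7)Y = s^(-2) + (-1).
Divide through and combine into a single rational function.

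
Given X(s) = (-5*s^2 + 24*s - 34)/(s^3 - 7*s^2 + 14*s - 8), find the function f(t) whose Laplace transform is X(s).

f(t) = -3*exp(4*t) + 3*exp(2*t) - 5*exp(t)

Factor the denominator: s^3 - 7*s^2 + 14*s - 8 = (s - 4)*(s - 2)*(s - 1).
Partial fraction decomposition gives [3/(s - 2)] + [-3/(s - 4)] + [-5/(s - 1)].
Invert each term: 3/(s - 2) ↔ 3e^(2t); -3/(s - 4) ↔ -3e^(4t); -5/(s - 1) ↔ -5e^(t).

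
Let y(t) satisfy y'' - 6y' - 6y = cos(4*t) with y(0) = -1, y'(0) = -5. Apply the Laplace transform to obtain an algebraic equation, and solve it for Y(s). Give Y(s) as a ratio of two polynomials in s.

Y(s) = (-s^3 + s^2 - 15*s + 16)/(s^4 - 6*s^3 + 10*s^2 - 96*s - 96)

Laplace-transform each side.
The derivative rules (L{y''} = s^2 Y - s·y(0) - y'(0) and L{y'} = sY - y(0), with y(0) = -1, y'(0) = -5) turn the left side into (s^2 - 6*s - 6)Y - (-s + 1).
The right side is L{cos(4*t)} = s/(s^2 + 16).
So (s^2 - 6*s - 6)Y = s/(s^2 + 16) + (-s + 1).
Divide through and combine into a single rational function.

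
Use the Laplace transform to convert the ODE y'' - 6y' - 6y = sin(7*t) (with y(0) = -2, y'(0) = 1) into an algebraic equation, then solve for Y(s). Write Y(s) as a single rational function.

Apply the Laplace transform to the equation.
Using L{y''} = s^2 Y - s·y(0) - y'(0) and L{y'} = sY - y(0), with y(0) = -2, y'(0) = 1, the left side becomes (s^2 - 6*s - 6)Y - (-2*s + 13).
The right side is L{sin(7*t)} = 7/(s^2 + 49).
So (s^2 - 6*s - 6)Y = 7/(s^2 + 49) + (-2*s + 13).
Isolate Y and clear denominators.

Y(s) = (-2*s^3 + 13*s^2 - 98*s + 644)/(s^4 - 6*s^3 + 43*s^2 - 294*s - 294)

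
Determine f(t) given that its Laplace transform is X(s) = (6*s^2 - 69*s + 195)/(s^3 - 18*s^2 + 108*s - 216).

Factor the denominator: s^3 - 18*s^2 + 108*s - 216 = (s - 6)^3.
Partial fraction decomposition gives [6/(s - 6)] + [3/(s - 6)^2] + [-3/(s - 6)^3].
Invert each term: 6/(s - 6) ↔ 6e^(6t); 3/(s - 6)^2 ↔ 3t·e^(6t); -3/(s - 6)^3 ↔ (-3/2)t^2·e^(6t).

f(t) = -3*t^2*exp(6*t)/2 + 3*t*exp(6*t) + 6*exp(6*t)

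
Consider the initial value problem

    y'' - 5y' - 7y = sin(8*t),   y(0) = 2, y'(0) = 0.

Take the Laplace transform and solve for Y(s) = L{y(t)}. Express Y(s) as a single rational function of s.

Y(s) = (2*s^3 - 10*s^2 + 128*s - 632)/(s^4 - 5*s^3 + 57*s^2 - 320*s - 448)

Apply the Laplace transform to the equation.
With L{y''} = s^2 Y - s·y(0) - y'(0) and L{y'} = sY - y(0), with y(0) = 2, y'(0) = 0: the LHS transforms to (s^2 - 5*s - 7)Y - (2*s - 10).
The right side is L{sin(8*t)} = 8/(s^2 + 64).
So (s^2 - 5*s - 7)Y = 8/(s^2 + 64) + (2*s - 10).
Solve for Y(s) and write it as one ratio of polynomials.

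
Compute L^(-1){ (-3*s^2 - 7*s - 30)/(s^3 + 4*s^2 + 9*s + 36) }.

-sin(3*t) - cos(3*t) - 2*exp(-4*t)

Factor the denominator: s^3 + 4*s^2 + 9*s + 36 = (s + 4)*(s^2 + 9).
Partial fraction decomposition gives [-2/(s + 4)] + [-s/(s^2 + 9)] + [-3/(s^2 + 9)].
Invert each term: -2/(s + 4) ↔ -2e^(-4t); -1·s/(s^2 + 9) ↔ -cos(3t); -1·3/(s^2 + 9) ↔ -sin(3t).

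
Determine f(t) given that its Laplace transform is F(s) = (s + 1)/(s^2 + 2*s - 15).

Rewrite the denominator: s^2 + 2*s - 15 = (s + 1)^2 - 16.
The form in (s + 1) signals a first-shifting-theorem factor e^(-t).
Since L{cosh(4t)} = s/(s^2 - 16), the inverse is e^(-t)*cosh(4*t).

f(t) = exp(-t)*cosh(4*t)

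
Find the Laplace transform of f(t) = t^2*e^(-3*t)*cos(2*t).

L{cos(2t)} = s/(s^2 + 4).
Multiplying by e^(-3t) shifts s → s + 3, so L{e^(-3*t)*cos(2*t)} = (s + 3)/((s + 3)^2 + 4).
Then apply L{t^2·g(t)} = (-1)^2 d^2/ds^2[G(s)] with G(s) = (s + 3)/((s + 3)^2 + 4):
differentiating 2 times and applying the sign gives 2*(s + 3)*(s^2 + 6*s - 3)/(s^2 + 6*s + 13)^3.

2*(s + 3)*(s^2 + 6*s - 3)/(s^2 + 6*s + 13)^3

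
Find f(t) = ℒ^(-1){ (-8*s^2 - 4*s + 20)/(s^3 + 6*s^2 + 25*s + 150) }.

Factor the denominator: s^3 + 6*s^2 + 25*s + 150 = (s + 6)*(s^2 + 25).
Partial fraction decomposition gives [-4/(s + 6)] + [-4*s/(s^2 + 25)] + [20/(s^2 + 25)].
Invert each term: -4/(s + 6) ↔ -4e^(-6t); -4·s/(s^2 + 25) ↔ -4cos(5t); 4·5/(s^2 + 25) ↔ 4sin(5t).

f(t) = 4*sin(5*t) - 4*cos(5*t) - 4*exp(-6*t)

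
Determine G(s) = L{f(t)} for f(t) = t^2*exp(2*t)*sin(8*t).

L{sin(8t)} = 8/(s^2 + 64).
Multiplying by e^(2t) shifts s → s - 2, so L{exp(2*t)*sin(8*t)} = 8/((s - 2)^2 + 64).
Then apply L{t^2·g(t)} = (-1)^2 d^2/ds^2[H(s)] with H(s) = 8/((s - 2)^2 + 64):
differentiating 2 times and applying the sign gives 16*(3*s^2 - 12*s - 52)/(s^2 - 4*s + 68)^3.

G(s) = 16*(3*s^2 - 12*s - 52)/(s^2 - 4*s + 68)^3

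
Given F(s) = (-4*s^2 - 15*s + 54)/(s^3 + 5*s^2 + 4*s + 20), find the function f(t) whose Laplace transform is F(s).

Factor the denominator: s^3 + 5*s^2 + 4*s + 20 = (s + 5)*(s^2 + 4).
Partial fraction decomposition gives [1/(s + 5)] + [-5*s/(s^2 + 4)] + [10/(s^2 + 4)].
Invert each term: 1/(s + 5) ↔ e^(-5t); -5·s/(s^2 + 4) ↔ -5cos(2t); 5·2/(s^2 + 4) ↔ 5sin(2t).

f(t) = 5*sin(2*t) - 5*cos(2*t) + exp(-5*t)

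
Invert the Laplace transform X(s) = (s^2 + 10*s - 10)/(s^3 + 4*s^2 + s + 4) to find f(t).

f(t) = -2*sin(t) + 3*cos(t) - 2*exp(-4*t)

Factor the denominator: s^3 + 4*s^2 + s + 4 = (s + 4)*(s^2 + 1).
Partial fraction decomposition gives [-2/(s + 4)] + [3*s/(s^2 + 1)] + [-2/(s^2 + 1)].
Invert each term: -2/(s + 4) ↔ -2e^(-4t); 3·s/(s^2 + 1) ↔ 3cos(t); -2·1/(s^2 + 1) ↔ -2sin(t).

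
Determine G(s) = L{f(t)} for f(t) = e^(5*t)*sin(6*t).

L{sin(6t)} = 6/(s^2 + 36).
By the first shifting theorem, multiplying by e^(5t) replaces s with s - 5.

G(s) = 6/((s - 5)^2 + 36)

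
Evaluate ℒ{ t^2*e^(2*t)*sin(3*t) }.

18*(s^2 - 4*s + 1)/(s^2 - 4*s + 13)^3

L{sin(3t)} = 3/(s^2 + 9).
Multiplying by e^(2t) shifts s → s - 2, so L{e^(2*t)*sin(3*t)} = 3/((s - 2)^2 + 9).
Then apply L{t^2·g(t)} = (-1)^2 d^2/ds^2[H(s)] with H(s) = 3/((s - 2)^2 + 9):
differentiating 2 times and applying the sign gives 18*(s^2 - 4*s + 1)/(s^2 - 4*s + 13)^3.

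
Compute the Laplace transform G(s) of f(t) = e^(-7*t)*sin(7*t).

G(s) = 7/((s + 7)^2 + 49)

L{sin(7t)} = 7/(s^2 + 49).
By the first shifting theorem, multiplying by e^(-7t) replaces s with s + 7.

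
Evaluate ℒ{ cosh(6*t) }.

L{cosh(6t)} = s/(s^2 - 36).

s/(s^2 - 36)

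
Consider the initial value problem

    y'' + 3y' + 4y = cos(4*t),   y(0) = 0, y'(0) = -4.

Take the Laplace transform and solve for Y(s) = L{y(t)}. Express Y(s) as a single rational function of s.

Transform both sides with L{·}.
With L{y''} = s^2 Y - s·y(0) - y'(0) and L{y'} = sY - y(0), with y(0) = 0, y'(0) = -4: the LHS transforms to (s^2 + 3*s + 4)Y - (-4).
The right side is L{cos(4*t)} = s/(s^2 + 16).
So (s^2 + 3*s + 4)Y = s/(s^2 + 16) + (-4).
Isolate Y and clear denominators.

Y(s) = (-4*s^2 + s - 64)/(s^4 + 3*s^3 + 20*s^2 + 48*s + 64)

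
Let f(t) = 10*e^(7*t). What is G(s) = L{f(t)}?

G(s) = 10/(s - 7)

L{10} = 10/s.
By the first shifting theorem, multiplying by e^(7t) replaces s with s - 7.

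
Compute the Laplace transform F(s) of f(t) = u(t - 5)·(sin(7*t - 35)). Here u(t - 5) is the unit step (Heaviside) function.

By the second shifting theorem, L{u(t - c)·g(t - c)} = e^(-cs)·G(s) with c = 5 and G(s) = L{g(t)}.
L{sin(7t)} = 7/(s^2 + 49).

F(s) = 7*exp(-5*s)/(s^2 + 49)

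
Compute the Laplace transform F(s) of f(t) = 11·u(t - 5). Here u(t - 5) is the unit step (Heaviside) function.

F(s) = 11*exp(-5*s)/s

By the second shifting theorem, L{u(t - c)·g(t - c)} = e^(-cs)·G(s) with c = 5 and G(s) = L{g(t)}.
L{11} = 11/s.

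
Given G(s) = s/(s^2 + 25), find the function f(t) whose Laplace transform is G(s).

Since L{cos(5t)} = s/(s^2 + 25), the inverse is cos(5*t).

f(t) = cos(5*t)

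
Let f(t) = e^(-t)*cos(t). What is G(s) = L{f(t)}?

L{cos(t)} = s/(s^2 + 1).
By the first shifting theorem, multiplying by e^(-t) replaces s with s + 1.

G(s) = (s + 1)/((s + 1)^2 + 1)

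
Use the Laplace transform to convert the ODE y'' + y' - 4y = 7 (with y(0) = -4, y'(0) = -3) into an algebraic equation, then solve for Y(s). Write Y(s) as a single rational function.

Y(s) = (-4*s^2 - 7*s + 7)/(s^3 + s^2 - 4*s)

Transform both sides with L{·}.
Using L{y''} = s^2 Y - s·y(0) - y'(0) and L{y'} = sY - y(0), with y(0) = -4, y'(0) = -3, the left side becomes (s^2 + s - 4)Y - (-4*s - 7).
The right side is L{7} = 7/s.
So (s^2 + s - 4)Y = 7/s + (-4*s - 7).
Solve for Y(s) and write it as one ratio of polynomials.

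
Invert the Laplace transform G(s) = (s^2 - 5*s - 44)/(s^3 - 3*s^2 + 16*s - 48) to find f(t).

f(t) = -2*exp(3*t) + sin(4*t) + 3*cos(4*t)

Factor the denominator: s^3 - 3*s^2 + 16*s - 48 = (s - 3)*(s^2 + 16).
Partial fraction decomposition gives [-2/(s - 3)] + [3*s/(s^2 + 16)] + [4/(s^2 + 16)].
Invert each term: -2/(s - 3) ↔ -2e^(3t); 3·s/(s^2 + 16) ↔ 3cos(4t); 1·4/(s^2 + 16) ↔ sin(4t).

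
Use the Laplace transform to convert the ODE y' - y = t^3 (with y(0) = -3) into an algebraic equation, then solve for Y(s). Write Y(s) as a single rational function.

Transform both sides with L{·}.
Using L{y'} = sY - y(0) = sY - (-3), the left side becomes (s - 1)Y - (-3).
The right side is L{t^3} = 6/s^4.
So (s - 1)Y = 6/s^4 + (-3).
Divide through and combine into a single rational function.

Y(s) = (-3*s^4 + 6)/(s^5 - s^4)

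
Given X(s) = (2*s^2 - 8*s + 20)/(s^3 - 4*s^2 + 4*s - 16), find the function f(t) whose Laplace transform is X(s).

Factor the denominator: s^3 - 4*s^2 + 4*s - 16 = (s - 4)*(s^2 + 4).
Partial fraction decomposition gives [1/(s - 4)] + [s/(s^2 + 4)] + [-4/(s^2 + 4)].
Invert each term: 1/(s - 4) ↔ e^(4t); 1·s/(s^2 + 4) ↔ cos(2t); -2·2/(s^2 + 4) ↔ -2sin(2t).

f(t) = exp(4*t) - 2*sin(2*t) + cos(2*t)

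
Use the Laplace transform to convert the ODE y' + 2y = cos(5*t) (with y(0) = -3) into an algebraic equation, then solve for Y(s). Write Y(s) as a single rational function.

Laplace-transform each side.
The derivative rules (L{y'} = sY - y(0) = sY - (-3)) turn the left side into (s + 2)Y - (-3).
The right side is L{cos(5*t)} = s/(s^2 + 25).
So (s + 2)Y = s/(s^2 + 25) + (-3).
Divide through and combine into a single rational function.

Y(s) = (-3*s^2 + s - 75)/(s^3 + 2*s^2 + 25*s + 50)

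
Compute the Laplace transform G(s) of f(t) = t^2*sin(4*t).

G(s) = 8*(3*s^2 - 16)/(s^2 + 16)^3

L{sin(4t)} = 4/(s^2 + 16).
Then apply L{t^2·g(t)} = (-1)^2 d^2/ds^2[H(s)] with H(s) = 4/(s^2 + 16):
differentiating 2 times and applying the sign gives 8*(3*s^2 - 16)/(s^2 + 16)^3.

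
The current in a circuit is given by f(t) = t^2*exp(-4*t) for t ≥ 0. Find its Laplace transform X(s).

L{e^(-4t)} = 1/(s + 4).
Then apply L{t^2·g(t)} = (-1)^2 d^2/ds^2[G(s)] with G(s) = 1/(s + 4):
differentiating 2 times and applying the sign gives 2/(s + 4)^3.

X(s) = 2/(s + 4)^3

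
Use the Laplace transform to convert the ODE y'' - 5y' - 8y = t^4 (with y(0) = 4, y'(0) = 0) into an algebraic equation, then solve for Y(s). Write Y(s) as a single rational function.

Laplace-transform each side.
With L{y''} = s^2 Y - s·y(0) - y'(0) and L{y'} = sY - y(0), with y(0) = 4, y'(0) = 0: the LHS transforms to (s^2 - 5*s - 8)Y - (4*s - 20).
The right side is L{t^4} = 24/s^5.
So (s^2 - 5*s - 8)Y = 24/s^5 + (4*s - 20).
Isolate Y and clear denominators.

Y(s) = (4*s^6 - 20*s^5 + 24)/(s^7 - 5*s^6 - 8*s^5)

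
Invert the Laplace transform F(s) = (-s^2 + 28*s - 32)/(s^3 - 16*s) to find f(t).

Factor the denominator: s^3 - 16*s = s*(s - 4)*(s + 4).
Partial fraction decomposition gives [2/s] + [-5/(s + 4)] + [2/(s - 4)].
Invert each term: 2/(s - 0) ↔ 2e^(0t); -5/(s + 4) ↔ -5e^(-4t); 2/(s - 4) ↔ 2e^(4t).

f(t) = 2*exp(4*t) + 2 - 5*exp(-4*t)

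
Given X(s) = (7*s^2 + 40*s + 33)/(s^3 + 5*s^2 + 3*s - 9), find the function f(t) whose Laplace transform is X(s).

f(t) = 6*t*exp(-3*t) + 5*exp(t) + 2*exp(-3*t)

Factor the denominator: s^3 + 5*s^2 + 3*s - 9 = (s - 1)*(s + 3)^2.
Partial fraction decomposition gives [2/(s + 3)] + [6/(s + 3)^2] + [5/(s - 1)].
Invert each term: 2/(s + 3) ↔ 2e^(-3t); 6/(s + 3)^2 ↔ 6t·e^(-3t); 5/(s - 1) ↔ 5e^(t).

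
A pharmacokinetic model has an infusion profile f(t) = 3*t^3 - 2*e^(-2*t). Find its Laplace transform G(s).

Apply the Laplace transform termwise.
(-2)·[L{e^(-2t)} = 1/(s + 2)]; (3)·[L{t^3} = 3!/s^4 = 6/s^4].

G(s) = -2/(s + 2) + 18/s^4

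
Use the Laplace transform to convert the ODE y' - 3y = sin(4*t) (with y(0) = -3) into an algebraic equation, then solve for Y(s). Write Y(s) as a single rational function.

Transform both sides with L{·}.
With L{y'} = sY - y(0) = sY - (-3): the LHS transforms to (s - 3)Y - (-3).
The right side is L{sin(4*t)} = 4/(s^2 + 16).
So (s - 3)Y = 4/(s^2 + 16) + (-3).
Divide through and combine into a single rational function.

Y(s) = (-3*s^2 - 44)/(s^3 - 3*s^2 + 16*s - 48)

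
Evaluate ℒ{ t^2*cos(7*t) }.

L{cos(7t)} = s/(s^2 + 49).
Then apply L{t^2·g(t)} = (-1)^2 d^2/ds^2[H(s)] with H(s) = s/(s^2 + 49):
differentiating 2 times and applying the sign gives 2*s*(s^2 - 147)/(s^2 + 49)^3.

2*s*(s^2 - 147)/(s^2 + 49)^3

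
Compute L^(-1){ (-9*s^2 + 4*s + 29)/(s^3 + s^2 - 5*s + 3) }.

Factor the denominator: s^3 + s^2 - 5*s + 3 = (s - 1)^2*(s + 3).
Partial fraction decomposition gives [-5/(s - 1)] + [6/(s - 1)^2] + [-4/(s + 3)].
Invert each term: -5/(s - 1) ↔ -5e^(t); 6/(s - 1)^2 ↔ 6t·e^(t); -4/(s + 3) ↔ -4e^(-3t).

6*t*exp(t) - 5*exp(t) - 4*exp(-3*t)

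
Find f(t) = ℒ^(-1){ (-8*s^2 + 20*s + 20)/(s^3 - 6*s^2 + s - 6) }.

f(t) = -4*exp(6*t) - 4*sin(t) - 4*cos(t)

Factor the denominator: s^3 - 6*s^2 + s - 6 = (s - 6)*(s^2 + 1).
Partial fraction decomposition gives [-4/(s - 6)] + [-4*s/(s^2 + 1)] + [-4/(s^2 + 1)].
Invert each term: -4/(s - 6) ↔ -4e^(6t); -4·s/(s^2 + 1) ↔ -4cos(t); -4·1/(s^2 + 1) ↔ -4sin(t).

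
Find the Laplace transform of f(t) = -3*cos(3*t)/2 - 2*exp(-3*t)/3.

By linearity of the Laplace transform, transform each term separately.
(-2/3)·[L{e^(-3t)} = 1/(s + 3)]; (-3/2)·[L{cos(3t)} = s/(s^2 + 9)].

-3*s/(2*(s^2 + 9)) - 2/(3*(s + 3))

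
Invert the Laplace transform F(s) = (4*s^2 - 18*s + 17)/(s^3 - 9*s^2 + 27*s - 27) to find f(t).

Factor the denominator: s^3 - 9*s^2 + 27*s - 27 = (s - 3)^3.
Partial fraction decomposition gives [4/(s - 3)] + [6/(s - 3)^2] + [-1/(s - 3)^3].
Invert each term: 4/(s - 3) ↔ 4e^(3t); 6/(s - 3)^2 ↔ 6t·e^(3t); -1/(s - 3)^3 ↔ (-1/2)t^2·e^(3t).

f(t) = -t^2*exp(3*t)/2 + 6*t*exp(3*t) + 4*exp(3*t)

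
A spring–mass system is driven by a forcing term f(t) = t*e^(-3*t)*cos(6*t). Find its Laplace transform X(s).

X(s) = (s - 3)*(s + 9)/(s^2 + 6*s + 45)^2

L{cos(6t)} = s/(s^2 + 36).
Multiplying by e^(-3t) shifts s → s + 3, so L{e^(-3*t)*cos(6*t)} = (s + 3)/((s + 3)^2 + 36).
Then apply L{t·g(t)} = -d/ds[G(s)] with G(s) = (s + 3)/((s + 3)^2 + 36):
differentiating 1 time and applying the sign gives (s - 3)*(s + 9)/(s^2 + 6*s + 45)^2.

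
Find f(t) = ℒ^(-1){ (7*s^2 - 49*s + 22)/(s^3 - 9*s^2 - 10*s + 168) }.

Factor the denominator: s^3 - 9*s^2 - 10*s + 168 = (s - 7)*(s - 6)*(s + 4).
Partial fraction decomposition gives [3/(s + 4)] + [2/(s - 6)] + [2/(s - 7)].
Invert each term: 3/(s + 4) ↔ 3e^(-4t); 2/(s - 6) ↔ 2e^(6t); 2/(s - 7) ↔ 2e^(7t).

f(t) = 2*exp(7*t) + 2*exp(6*t) + 3*exp(-4*t)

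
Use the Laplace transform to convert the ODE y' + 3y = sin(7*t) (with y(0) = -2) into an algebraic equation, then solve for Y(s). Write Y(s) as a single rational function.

Apply the Laplace transform to the equation.
With L{y'} = sY - y(0) = sY - (-2): the LHS transforms to (s + 3)Y - (-2).
The right side is L{sin(7*t)} = 7/(s^2 + 49).
So (s + 3)Y = 7/(s^2 + 49) + (-2).
Divide through and combine into a single rational function.

Y(s) = (-2*s^2 - 91)/(s^3 + 3*s^2 + 49*s + 147)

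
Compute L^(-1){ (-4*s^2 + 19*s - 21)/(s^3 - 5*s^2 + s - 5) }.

Factor the denominator: s^3 - 5*s^2 + s - 5 = (s - 5)*(s^2 + 1).
Partial fraction decomposition gives [-1/(s - 5)] + [-3*s/(s^2 + 1)] + [4/(s^2 + 1)].
Invert each term: -1/(s - 5) ↔ -e^(5t); -3·s/(s^2 + 1) ↔ -3cos(t); 4·1/(s^2 + 1) ↔ 4sin(t).

-exp(5*t) + 4*sin(t) - 3*cos(t)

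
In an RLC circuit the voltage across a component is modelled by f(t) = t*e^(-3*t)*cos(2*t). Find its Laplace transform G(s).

L{cos(2t)} = s/(s^2 + 4).
Multiplying by e^(-3t) shifts s → s + 3, so L{e^(-3*t)*cos(2*t)} = (s + 3)/((s + 3)^2 + 4).
Then apply L{t·g(t)} = -d/ds[H(s)] with H(s) = (s + 3)/((s + 3)^2 + 4):
differentiating 1 time and applying the sign gives (s + 1)*(s + 5)/(s^2 + 6*s + 13)^2.

G(s) = (s + 1)*(s + 5)/(s^2 + 6*s + 13)^2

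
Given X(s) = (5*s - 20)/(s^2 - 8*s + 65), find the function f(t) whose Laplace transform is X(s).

Rewrite the denominator: s^2 - 8*s + 65 = (s - 4)^2 + 49.
The form in (s - 4) signals a first-shifting-theorem factor e^(4t).
Since L{cos(7t)} = s/(s^2 + 49), the inverse is exp(4*t)*cos(7*t), scaled by 5.

f(t) = 5*exp(4*t)*cos(7*t)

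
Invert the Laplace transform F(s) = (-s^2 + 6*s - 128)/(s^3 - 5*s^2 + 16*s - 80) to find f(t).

Factor the denominator: s^3 - 5*s^2 + 16*s - 80 = (s - 5)*(s^2 + 16).
Partial fraction decomposition gives [-3/(s - 5)] + [2*s/(s^2 + 16)] + [16/(s^2 + 16)].
Invert each term: -3/(s - 5) ↔ -3e^(5t); 2·s/(s^2 + 16) ↔ 2cos(4t); 4·4/(s^2 + 16) ↔ 4sin(4t).

f(t) = -3*exp(5*t) + 4*sin(4*t) + 2*cos(4*t)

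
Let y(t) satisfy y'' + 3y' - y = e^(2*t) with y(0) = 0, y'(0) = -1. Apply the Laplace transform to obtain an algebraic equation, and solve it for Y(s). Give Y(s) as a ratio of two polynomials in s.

Apply the Laplace transform to the equation.
Using L{y''} = s^2 Y - s·y(0) - y'(0) and L{y'} = sY - y(0), with y(0) = 0, y'(0) = -1, the left side becomes (s^2 + 3*s - 1)Y - (-1).
The right side is L{e^(2*t)} = 1/(s - 2).
So (s^2 + 3*s - 1)Y = 1/(s - 2) + (-1).
Divide through and combine into a single rational function.

Y(s) = (-s + 3)/(s^3 + s^2 - 7*s + 2)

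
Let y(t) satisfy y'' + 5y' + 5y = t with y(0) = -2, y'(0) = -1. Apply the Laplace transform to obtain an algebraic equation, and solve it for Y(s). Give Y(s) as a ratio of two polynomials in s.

Laplace-transform each side.
The derivative rules (L{y''} = s^2 Y - s·y(0) - y'(0) and L{y'} = sY - y(0), with y(0) = -2, y'(0) = -1) turn the left side into (s^2 + 5*s + 5)Y - (-2*s - 11).
The right side is L{t} = s^(-2).
So (s^2 + 5*s + 5)Y = s^(-2) + (-2*s - 11).
Divide through and combine into a single rational function.

Y(s) = (-2*s^3 - 11*s^2 + 1)/(s^4 + 5*s^3 + 5*s^2)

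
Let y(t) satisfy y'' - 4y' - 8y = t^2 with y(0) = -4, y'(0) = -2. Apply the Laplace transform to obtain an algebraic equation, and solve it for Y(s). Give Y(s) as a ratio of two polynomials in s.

Laplace-transform each side.
Using L{y''} = s^2 Y - s·y(0) - y'(0) and L{y'} = sY - y(0), with y(0) = -4, y'(0) = -2, the left side becomes (s^2 - 4*s - 8)Y - (-4*s + 14).
The right side is L{t^2} = 2/s^3.
So (s^2 - 4*s - 8)Y = 2/s^3 + (-4*s + 14).
Isolate Y and clear denominators.

Y(s) = (-4*s^4 + 14*s^3 + 2)/(s^5 - 4*s^4 - 8*s^3)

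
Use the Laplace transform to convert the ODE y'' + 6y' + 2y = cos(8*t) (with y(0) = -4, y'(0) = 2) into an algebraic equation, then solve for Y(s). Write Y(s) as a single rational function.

Y(s) = (-4*s^3 - 22*s^2 - 255*s - 1408)/(s^4 + 6*s^3 + 66*s^2 + 384*s + 128)

Apply the Laplace transform to the equation.
Using L{y''} = s^2 Y - s·y(0) - y'(0) and L{y'} = sY - y(0), with y(0) = -4, y'(0) = 2, the left side becomes (s^2 + 6*s + 2)Y - (-4*s - 22).
The right side is L{cos(8*t)} = s/(s^2 + 64).
So (s^2 + 6*s + 2)Y = s/(s^2 + 64) + (-4*s - 22).
Solve for Y(s) and write it as one ratio of polynomials.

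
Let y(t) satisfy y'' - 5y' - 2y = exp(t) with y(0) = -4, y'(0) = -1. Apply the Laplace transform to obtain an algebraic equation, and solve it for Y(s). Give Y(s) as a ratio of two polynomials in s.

Take the Laplace transform of both sides.
With L{y''} = s^2 Y - s·y(0) - y'(0) and L{y'} = sY - y(0), with y(0) = -4, y'(0) = -1: the LHS transforms to (s^2 - 5*s - 2)Y - (-4*s + 19).
The right side is L{exp(t)} = 1/(s - 1).
So (s^2 - 5*s - 2)Y = 1/(s - 1) + (-4*s + 19).
Isolate Y and clear denominators.

Y(s) = (-4*s^2 + 23*s - 18)/(s^3 - 6*s^2 + 3*s + 2)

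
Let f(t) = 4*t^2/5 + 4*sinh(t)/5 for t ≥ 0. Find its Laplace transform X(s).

X(s) = 4/(5*(s^2 - 1)) + 8/(5*s^3)

By linearity of the Laplace transform, transform each term separately.
(4/5)·[L{t^2} = 2!/s^3 = 2/s^3]; (4/5)·[L{sinh(t)} = 1/(s^2 - 1)].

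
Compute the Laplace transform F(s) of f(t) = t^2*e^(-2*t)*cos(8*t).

F(s) = 2*(s + 2)*(s^2 + 4*s - 188)/(s^2 + 4*s + 68)^3

L{cos(8t)} = s/(s^2 + 64).
Multiplying by e^(-2t) shifts s → s + 2, so L{e^(-2*t)*cos(8*t)} = (s + 2)/((s + 2)^2 + 64).
Then apply L{t^2·g(t)} = (-1)^2 d^2/ds^2[G(s)] with G(s) = (s + 2)/((s + 2)^2 + 64):
differentiating 2 times and applying the sign gives 2*(s + 2)*(s^2 + 4*s - 188)/(s^2 + 4*s + 68)^3.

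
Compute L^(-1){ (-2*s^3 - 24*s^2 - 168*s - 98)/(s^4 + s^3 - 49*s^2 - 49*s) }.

-4*exp(7*t) + 2 + exp(-t) - exp(-7*t)

Factor the denominator: s^4 + s^3 - 49*s^2 - 49*s = s*(s - 7)*(s + 1)*(s + 7).
Partial fraction decomposition gives [-1/(s + 7)] + [2/s] + [1/(s + 1)] + [-4/(s - 7)].
Invert each term: -1/(s + 7) ↔ -e^(-7t); 2/(s - 0) ↔ 2e^(0t); 1/(s + 1) ↔ e^(-t); -4/(s - 7) ↔ -4e^(7t).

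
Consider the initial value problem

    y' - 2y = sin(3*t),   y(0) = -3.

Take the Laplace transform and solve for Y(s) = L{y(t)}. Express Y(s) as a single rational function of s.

Laplace-transform each side.
Using L{y'} = sY - y(0) = sY - (-3), the left side becomes (s - 2)Y - (-3).
The right side is L{sin(3*t)} = 3/(s^2 + 9).
So (s - 2)Y = 3/(s^2 + 9) + (-3).
Divide through and combine into a single rational function.

Y(s) = (-3*s^2 - 24)/(s^3 - 2*s^2 + 9*s - 18)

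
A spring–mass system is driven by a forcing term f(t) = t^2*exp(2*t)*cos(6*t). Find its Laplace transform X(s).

L{cos(6t)} = s/(s^2 + 36).
Multiplying by e^(2t) shifts s → s - 2, so L{exp(2*t)*cos(6*t)} = (s - 2)/((s - 2)^2 + 36).
Then apply L{t^2·g(t)} = (-1)^2 d^2/ds^2[G(s)] with G(s) = (s - 2)/((s - 2)^2 + 36):
differentiating 2 times and applying the sign gives 2*(s - 2)*(s^2 - 4*s - 104)/(s^2 - 4*s + 40)^3.

X(s) = 2*(s - 2)*(s^2 - 4*s - 104)/(s^2 - 4*s + 40)^3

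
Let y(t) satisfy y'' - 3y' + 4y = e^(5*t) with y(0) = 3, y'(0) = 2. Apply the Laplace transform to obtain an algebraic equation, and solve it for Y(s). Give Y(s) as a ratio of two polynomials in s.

Transform both sides with L{·}.
The derivative rules (L{y''} = s^2 Y - s·y(0) - y'(0) and L{y'} = sY - y(0), with y(0) = 3, y'(0) = 2) turn the left side into (s^2 - 3*s + 4)Y - (3*s - 7).
The right side is L{e^(5*t)} = 1/(s - 5).
So (s^2 - 3*s + 4)Y = 1/(s - 5) + (3*s - 7).
Solve for Y(s) and write it as one ratio of polynomials.

Y(s) = (3*s^2 - 22*s + 36)/(s^3 - 8*s^2 + 19*s - 20)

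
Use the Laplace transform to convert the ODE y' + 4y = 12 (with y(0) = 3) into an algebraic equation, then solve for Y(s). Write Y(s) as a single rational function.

Apply the Laplace transform to the equation.
The derivative rules (L{y'} = sY - y(0) = sY - 3) turn the left side into (s + 4)Y - (3).
The right side is L{12} = 12/s.
So (s + 4)Y = 12/s + (3).
Isolate Y and clear denominators.

Y(s) = 3/s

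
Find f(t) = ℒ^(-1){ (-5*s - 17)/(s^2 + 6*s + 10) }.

f(t) = -2*exp(-3*t)*sin(t) - 5*exp(-3*t)*cos(t)

Complete the square in the denominator: s^2 + 6*s + 10 = (s + 3)^2 + 1^2.
Split the numerator to match: -5*s - 17 = -5·(s + 3) - 2·1.
Invert each term: -5·(s + 3)/((s + 3)^2 + 1) ↔ -5e^(-3t)cos(t); -2·1/((s + 3)^2 + 1) ↔ -2e^(-3t)sin(t).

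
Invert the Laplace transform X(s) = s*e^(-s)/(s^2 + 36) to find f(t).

f(t) = Heaviside(t - 1)*(cos(6*t - 6))

The factor e^(-s) signals a time shift by c = 1 (second shifting theorem).
L{cos(6t)} = s/(s^2 + 36), so L^-1{s/(s^2 + 36)} = cos(6*t).
Hence the inverse is u(t - 1) times that function evaluated at t - 1.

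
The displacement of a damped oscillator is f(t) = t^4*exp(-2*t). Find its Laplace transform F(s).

L{t^4} = 4!/s^5 = 24/s^5.
By the first shifting theorem, multiplying by e^(-2t) replaces s with s + 2.

F(s) = 24/(s + 2)^5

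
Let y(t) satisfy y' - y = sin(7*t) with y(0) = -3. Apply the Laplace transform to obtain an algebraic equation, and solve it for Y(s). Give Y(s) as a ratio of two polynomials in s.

Apply the Laplace transform to the equation.
Using L{y'} = sY - y(0) = sY - (-3), the left side becomes (s - 1)Y - (-3).
The right side is L{sin(7*t)} = 7/(s^2 + 49).
So (s - 1)Y = 7/(s^2 + 49) + (-3).
Solve for Y(s) and write it as one ratio of polynomials.

Y(s) = (-3*s^2 - 140)/(s^3 - s^2 + 49*s - 49)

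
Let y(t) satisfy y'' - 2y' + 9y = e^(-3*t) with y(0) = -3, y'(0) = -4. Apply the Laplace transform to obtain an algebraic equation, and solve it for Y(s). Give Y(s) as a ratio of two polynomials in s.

Y(s) = (-3*s^2 - 7*s + 7)/(s^3 + s^2 + 3*s + 27)

Take the Laplace transform of both sides.
With L{y''} = s^2 Y - s·y(0) - y'(0) and L{y'} = sY - y(0), with y(0) = -3, y'(0) = -4: the LHS transforms to (s^2 - 2*s + 9)Y - (-3*s + 2).
The right side is L{e^(-3*t)} = 1/(s + 3).
So (s^2 - 2*s + 9)Y = 1/(s + 3) + (-3*s + 2).
Solve for Y(s) and write it as one ratio of polynomials.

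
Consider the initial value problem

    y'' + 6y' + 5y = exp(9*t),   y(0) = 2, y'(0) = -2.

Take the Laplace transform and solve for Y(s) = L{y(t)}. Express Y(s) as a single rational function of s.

Transform both sides with L{·}.
With L{y''} = s^2 Y - s·y(0) - y'(0) and L{y'} = sY - y(0), with y(0) = 2, y'(0) = -2: the LHS transforms to (s^2 + 6*s + 5)Y - (2*s + 10).
The right side is L{exp(9*t)} = 1/(s - 9).
So (s^2 + 6*s + 5)Y = 1/(s - 9) + (2*s + 10).
Divide through and combine into a single rational function.

Y(s) = (2*s^2 - 8*s - 89)/(s^3 - 3*s^2 - 49*s - 45)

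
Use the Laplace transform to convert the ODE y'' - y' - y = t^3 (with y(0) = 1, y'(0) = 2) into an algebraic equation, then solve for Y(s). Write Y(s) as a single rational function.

Apply the Laplace transform to the equation.
With L{y''} = s^2 Y - s·y(0) - y'(0) and L{y'} = sY - y(0), with y(0) = 1, y'(0) = 2: the LHS transforms to (s^2 - s - 1)Y - (s + 1).
The right side is L{t^3} = 6/s^4.
So (s^2 - s - 1)Y = 6/s^4 + (s + 1).
Isolate Y and clear denominators.

Y(s) = (s^5 + s^4 + 6)/(s^6 - s^5 - s^4)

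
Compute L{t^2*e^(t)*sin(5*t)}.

L{sin(5t)} = 5/(s^2 + 25).
Multiplying by e^(t) shifts s → s - 1, so L{e^(t)*sin(5*t)} = 5/((s - 1)^2 + 25).
Then apply L{t^2·g(t)} = (-1)^2 d^2/ds^2[H(s)] with H(s) = 5/((s - 1)^2 + 25):
differentiating 2 times and applying the sign gives 10*(3*s^2 - 6*s - 22)/(s^2 - 2*s + 26)^3.

10*(3*s^2 - 6*s - 22)/(s^2 - 2*s + 26)^3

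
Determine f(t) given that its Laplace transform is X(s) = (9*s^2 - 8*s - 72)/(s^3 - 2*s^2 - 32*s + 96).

Factor the denominator: s^3 - 2*s^2 - 32*s + 96 = (s - 4)^2*(s + 6).
Partial fraction decomposition gives [6/(s - 4)] + [4/(s - 4)^2] + [3/(s + 6)].
Invert each term: 6/(s - 4) ↔ 6e^(4t); 4/(s - 4)^2 ↔ 4t·e^(4t); 3/(s + 6) ↔ 3e^(-6t).

f(t) = 4*t*exp(4*t) + 6*exp(4*t) + 3*exp(-6*t)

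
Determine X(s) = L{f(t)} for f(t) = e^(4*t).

X(s) = 1/(s - 4)

L{e^(4t)} = 1/(s - 4).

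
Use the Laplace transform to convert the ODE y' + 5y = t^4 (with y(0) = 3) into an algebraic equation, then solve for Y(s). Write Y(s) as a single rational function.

Apply the Laplace transform to the equation.
With L{y'} = sY - y(0) = sY - 3: the LHS transforms to (s + 5)Y - (3).
The right side is L{t^4} = 24/s^5.
So (s + 5)Y = 24/s^5 + (3).
Isolate Y and clear denominators.

Y(s) = (3*s^5 + 24)/(s^6 + 5*s^5)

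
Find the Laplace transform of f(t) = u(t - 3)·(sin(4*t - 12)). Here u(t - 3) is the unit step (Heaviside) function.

4*exp(-3*s)/(s^2 + 16)

By the second shifting theorem, L{u(t - c)·g(t - c)} = e^(-cs)·G(s) with c = 3 and G(s) = L{g(t)}.
L{sin(4t)} = 4/(s^2 + 16).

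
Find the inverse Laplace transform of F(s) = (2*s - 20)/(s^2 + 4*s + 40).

Complete the square in the denominator: s^2 + 4*s + 40 = (s + 2)^2 + 6^2.
Split the numerator to match: 2*s - 20 = 2·(s + 2) - 4·6.
Invert each term: 2·(s + 2)/((s + 2)^2 + 36) ↔ 2e^(-2t)cos(6t); -4·6/((s + 2)^2 + 36) ↔ -4e^(-2t)sin(6t).

-4*exp(-2*t)*sin(6*t) + 2*exp(-2*t)*cos(6*t)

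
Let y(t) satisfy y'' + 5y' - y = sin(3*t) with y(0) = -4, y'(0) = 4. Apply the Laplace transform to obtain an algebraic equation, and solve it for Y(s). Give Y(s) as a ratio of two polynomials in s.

Y(s) = (-4*s^3 - 16*s^2 - 36*s - 141)/(s^4 + 5*s^3 + 8*s^2 + 45*s - 9)

Take the Laplace transform of both sides.
With L{y''} = s^2 Y - s·y(0) - y'(0) and L{y'} = sY - y(0), with y(0) = -4, y'(0) = 4: the LHS transforms to (s^2 + 5*s - 1)Y - (-4*s - 16).
The right side is L{sin(3*t)} = 3/(s^2 + 9).
So (s^2 + 5*s - 1)Y = 3/(s^2 + 9) + (-4*s - 16).
Divide through and combine into a single rational function.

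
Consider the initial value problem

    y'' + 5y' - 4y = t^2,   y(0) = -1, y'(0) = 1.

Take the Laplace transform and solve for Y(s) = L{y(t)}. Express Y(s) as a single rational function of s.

Laplace-transform each side.
Using L{y''} = s^2 Y - s·y(0) - y'(0) and L{y'} = sY - y(0), with y(0) = -1, y'(0) = 1, the left side becomes (s^2 + 5*s - 4)Y - (-s - 4).
The right side is L{t^2} = 2/s^3.
So (s^2 + 5*s - 4)Y = 2/s^3 + (-s - 4).
Divide through and combine into a single rational function.

Y(s) = (-s^4 - 4*s^3 + 2)/(s^5 + 5*s^4 - 4*s^3)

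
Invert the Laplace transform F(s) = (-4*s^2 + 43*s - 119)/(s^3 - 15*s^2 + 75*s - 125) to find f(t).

f(t) = -2*t^2*exp(5*t) + 3*t*exp(5*t) - 4*exp(5*t)

Factor the denominator: s^3 - 15*s^2 + 75*s - 125 = (s - 5)^3.
Partial fraction decomposition gives [-4/(s - 5)] + [3/(s - 5)^2] + [-4/(s - 5)^3].
Invert each term: -4/(s - 5) ↔ -4e^(5t); 3/(s - 5)^2 ↔ 3t·e^(5t); -4/(s - 5)^3 ↔ (-2)t^2·e^(5t).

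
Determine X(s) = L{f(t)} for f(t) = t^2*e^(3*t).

X(s) = 2/(s - 3)^3

L{e^(3t)} = 1/(s - 3).
Then apply L{t^2·g(t)} = (-1)^2 d^2/ds^2[G(s)] with G(s) = 1/(s - 3):
differentiating 2 times and applying the sign gives 2/(s - 3)^3.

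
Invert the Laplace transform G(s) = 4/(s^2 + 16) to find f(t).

Since L{sin(4t)} = 4/(s^2 + 16), the inverse is sin(4*t).

f(t) = sin(4*t)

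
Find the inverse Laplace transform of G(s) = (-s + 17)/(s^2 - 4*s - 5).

Factor the denominator: s^2 - 4*s - 5 = (s - 5)*(s + 1).
Partial fraction decomposition gives [2/(s - 5)] + [-3/(s + 1)].
Invert each term: 2/(s - 5) ↔ 2e^(5t); -3/(s + 1) ↔ -3e^(-t).

2*exp(5*t) - 3*exp(-t)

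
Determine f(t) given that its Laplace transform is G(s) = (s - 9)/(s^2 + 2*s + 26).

Complete the square in the denominator: s^2 + 2*s + 26 = (s + 1)^2 + 5^2.
Split the numerator to match: s - 9 = 1·(s + 1) - 2·5.
Invert each term: 1·(s + 1)/((s + 1)^2 + 25) ↔ e^(-t)cos(5t); -2·5/((s + 1)^2 + 25) ↔ -2e^(-t)sin(5t).

f(t) = -2*exp(-t)*sin(5*t) + exp(-t)*cos(5*t)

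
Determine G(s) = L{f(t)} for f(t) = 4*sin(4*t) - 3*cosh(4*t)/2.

Apply the Laplace transform termwise.
(4)·[L{sin(4t)} = 4/(s^2 + 16)]; (-3/2)·[L{cosh(4t)} = s/(s^2 - 16)].

G(s) = -3*s/(2*(s^2 - 16)) + 16/(s^2 + 16)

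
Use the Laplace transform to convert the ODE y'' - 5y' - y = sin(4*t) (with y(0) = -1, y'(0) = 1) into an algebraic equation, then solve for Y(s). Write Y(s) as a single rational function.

Y(s) = (-s^3 + 6*s^2 - 16*s + 100)/(s^4 - 5*s^3 + 15*s^2 - 80*s - 16)

Apply the Laplace transform to the equation.
With L{y''} = s^2 Y - s·y(0) - y'(0) and L{y'} = sY - y(0), with y(0) = -1, y'(0) = 1: the LHS transforms to (s^2 - 5*s - 1)Y - (-s + 6).
The right side is L{sin(4*t)} = 4/(s^2 + 16).
So (s^2 - 5*s - 1)Y = 4/(s^2 + 16) + (-s + 6).
Divide through and combine into a single rational function.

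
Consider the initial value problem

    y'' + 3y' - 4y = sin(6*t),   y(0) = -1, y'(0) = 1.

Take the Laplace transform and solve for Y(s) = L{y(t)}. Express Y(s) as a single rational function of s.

Y(s) = (-s^3 - 2*s^2 - 36*s - 66)/(s^4 + 3*s^3 + 32*s^2 + 108*s - 144)

Laplace-transform each side.
The derivative rules (L{y''} = s^2 Y - s·y(0) - y'(0) and L{y'} = sY - y(0), with y(0) = -1, y'(0) = 1) turn the left side into (s^2 + 3*s - 4)Y - (-s - 2).
The right side is L{sin(6*t)} = 6/(s^2 + 36).
So (s^2 + 3*s - 4)Y = 6/(s^2 + 36) + (-s - 2).
Isolate Y and clear denominators.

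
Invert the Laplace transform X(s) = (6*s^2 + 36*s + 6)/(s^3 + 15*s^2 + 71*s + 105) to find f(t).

f(t) = -6*exp(-3*t) + 6*exp(-5*t) + 6*exp(-7*t)

Factor the denominator: s^3 + 15*s^2 + 71*s + 105 = (s + 3)*(s + 5)*(s + 7).
Partial fraction decomposition gives [6/(s + 5)] + [6/(s + 7)] + [-6/(s + 3)].
Invert each term: 6/(s + 5) ↔ 6e^(-5t); 6/(s + 7) ↔ 6e^(-7t); -6/(s + 3) ↔ -6e^(-3t).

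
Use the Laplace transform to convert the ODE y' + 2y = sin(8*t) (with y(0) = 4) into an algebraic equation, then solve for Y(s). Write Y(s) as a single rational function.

Y(s) = (4*s^2 + 264)/(s^3 + 2*s^2 + 64*s + 128)

Apply the Laplace transform to the equation.
The derivative rules (L{y'} = sY - y(0) = sY - 4) turn the left side into (s + 2)Y - (4).
The right side is L{sin(8*t)} = 8/(s^2 + 64).
So (s + 2)Y = 8/(s^2 + 64) + (4).
Isolate Y and clear denominators.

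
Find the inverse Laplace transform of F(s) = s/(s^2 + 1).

Since L{cos(t)} = s/(s^2 + 1), the inverse is cos(t).

cos(t)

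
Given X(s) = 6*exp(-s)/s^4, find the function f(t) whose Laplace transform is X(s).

The factor e^(-s) signals a time shift by c = 1 (second shifting theorem).
L{t^3} = 3!/s^4 = 6/s^4, so L^-1{6/s^4} = t^3.
Hence the inverse is u(t - 1) times that function evaluated at t - 1.

f(t) = Heaviside(t - 1)*((t - 1)^3)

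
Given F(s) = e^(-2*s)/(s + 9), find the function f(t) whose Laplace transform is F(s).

The factor e^(-2s) signals a time shift by c = 2 (second shifting theorem).
L{e^(-9t)} = 1/(s + 9), so L^-1{1/(s + 9)} = e^(-9*t).
Hence the inverse is u(t - 2) times that function evaluated at t - 2.

f(t) = Heaviside(t - 2)*(exp(-9*t + 18))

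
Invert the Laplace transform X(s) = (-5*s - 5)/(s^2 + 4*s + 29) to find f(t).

Complete the square in the denominator: s^2 + 4*s + 29 = (s + 2)^2 + 5^2.
Split the numerator to match: -5*s - 5 = -5·(s + 2) + 1·5.
Invert each term: -5·(s + 2)/((s + 2)^2 + 25) ↔ -5e^(-2t)cos(5t); 1·5/((s + 2)^2 + 25) ↔ e^(-2t)sin(5t).

f(t) = exp(-2*t)*sin(5*t) - 5*exp(-2*t)*cos(5*t)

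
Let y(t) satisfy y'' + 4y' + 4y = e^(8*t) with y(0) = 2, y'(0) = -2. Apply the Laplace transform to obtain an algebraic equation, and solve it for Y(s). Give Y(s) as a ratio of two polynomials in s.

Y(s) = (2*s^2 - 10*s - 47)/(s^3 - 4*s^2 - 28*s - 32)

Transform both sides with L{·}.
The derivative rules (L{y''} = s^2 Y - s·y(0) - y'(0) and L{y'} = sY - y(0), with y(0) = 2, y'(0) = -2) turn the left side into (s^2 + 4*s + 4)Y - (2*s + 6).
The right side is L{e^(8*t)} = 1/(s - 8).
So (s^2 + 4*s + 4)Y = 1/(s - 8) + (2*s + 6).
Isolate Y and clear denominators.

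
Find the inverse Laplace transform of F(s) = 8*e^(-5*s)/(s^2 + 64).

The factor e^(-5s) signals a time shift by c = 5 (second shifting theorem).
L{sin(8t)} = 8/(s^2 + 64), so L^-1{8/(s^2 + 64)} = sin(8*t).
Hence the inverse is u(t - 5) times that function evaluated at t - 5.

Heaviside(t - 5)*(sin(8*t - 40))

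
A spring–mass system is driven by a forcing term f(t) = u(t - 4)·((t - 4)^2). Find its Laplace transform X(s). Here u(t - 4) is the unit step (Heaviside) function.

By the second shifting theorem, L{u(t - c)·g(t - c)} = e^(-cs)·G(s) with c = 4 and G(s) = L{g(t)}.
L{t^2} = 2!/s^3 = 2/s^3.

X(s) = 2*exp(-4*s)/s^3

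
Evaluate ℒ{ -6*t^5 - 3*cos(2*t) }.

-3*s/(s^2 + 4) - 720/s^6

The transform is linear, so treat each term independently.
(-3)·[L{cos(2t)} = s/(s^2 + 4)]; (-6)·[L{t^5} = 5!/s^6 = 120/s^6].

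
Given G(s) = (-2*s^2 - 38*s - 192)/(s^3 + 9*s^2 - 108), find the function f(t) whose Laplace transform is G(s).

Factor the denominator: s^3 + 9*s^2 - 108 = (s - 3)*(s + 6)^2.
Partial fraction decomposition gives [2/(s + 6)] + [4/(s + 6)^2] + [-4/(s - 3)].
Invert each term: 2/(s + 6) ↔ 2e^(-6t); 4/(s + 6)^2 ↔ 4t·e^(-6t); -4/(s - 3) ↔ -4e^(3t).

f(t) = 4*t*exp(-6*t) - 4*exp(3*t) + 2*exp(-6*t)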